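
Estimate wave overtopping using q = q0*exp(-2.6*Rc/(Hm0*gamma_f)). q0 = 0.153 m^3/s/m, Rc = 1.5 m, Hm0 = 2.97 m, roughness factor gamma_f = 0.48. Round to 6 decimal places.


q = q0 * exp(-2.6 * Rc / (Hm0 * gamma_f))
Exponent = -2.6 * 1.5 / (2.97 * 0.48)
= -2.6 * 1.5 / 1.4256
= -2.735690
exp(-2.735690) = 0.064849
q = 0.153 * 0.064849
q = 0.009922 m^3/s/m

0.009922


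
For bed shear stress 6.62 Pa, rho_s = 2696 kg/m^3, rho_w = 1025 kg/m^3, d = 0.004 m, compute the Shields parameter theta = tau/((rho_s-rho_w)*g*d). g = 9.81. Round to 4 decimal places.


theta = tau / ((rho_s - rho_w) * g * d)
rho_s - rho_w = 2696 - 1025 = 1671
Denominator = 1671 * 9.81 * 0.004 = 65.570040
theta = 6.62 / 65.570040
theta = 0.1010

0.1010


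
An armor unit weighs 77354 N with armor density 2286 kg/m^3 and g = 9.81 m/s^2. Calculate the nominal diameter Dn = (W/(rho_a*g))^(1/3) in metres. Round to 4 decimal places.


V = W / (rho_a * g)
V = 77354 / (2286 * 9.81)
V = 77354 / 22425.66
V = 3.449352 m^3
Dn = V^(1/3) = 3.449352^(1/3)
Dn = 1.5109 m

1.5109


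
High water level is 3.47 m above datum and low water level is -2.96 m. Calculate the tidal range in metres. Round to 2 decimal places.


Tidal range = High water - Low water
Tidal range = 3.47 - (-2.96)
Tidal range = 6.43 m

6.43


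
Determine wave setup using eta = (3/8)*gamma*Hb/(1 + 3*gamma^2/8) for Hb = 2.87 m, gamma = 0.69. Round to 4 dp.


eta = (3/8) * gamma * Hb / (1 + 3*gamma^2/8)
Numerator = (3/8) * 0.69 * 2.87 = 0.742613
Denominator = 1 + 3*0.69^2/8 = 1 + 0.178538 = 1.178538
eta = 0.742613 / 1.178538
eta = 0.6301 m

0.6301


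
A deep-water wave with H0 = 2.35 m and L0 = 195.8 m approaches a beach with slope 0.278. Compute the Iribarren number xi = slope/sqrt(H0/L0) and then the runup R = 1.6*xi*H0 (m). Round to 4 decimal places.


xi = slope / sqrt(H0/L0)
H0/L0 = 2.35/195.8 = 0.012002
sqrt(0.012002) = 0.109554
xi = 0.278 / 0.109554 = 2.537565
R = 1.6 * xi * H0 = 1.6 * 2.537565 * 2.35
R = 9.5412 m

9.5412


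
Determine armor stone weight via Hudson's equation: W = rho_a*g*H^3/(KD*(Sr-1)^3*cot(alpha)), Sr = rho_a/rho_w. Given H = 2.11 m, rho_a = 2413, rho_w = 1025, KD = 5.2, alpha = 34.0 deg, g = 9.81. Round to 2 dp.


Sr = rho_a / rho_w = 2413 / 1025 = 2.354146
(Sr - 1) = 1.354146
(Sr - 1)^3 = 2.483115
cot(34.0) = 1 / tan(34.0) = 1 / 0.674509 = 1.482561
Numerator = 2413 * 9.81 * 2.11^3 = 222368.7195
Denominator = 5.2 * 2.483115 * 1.482561 = 19.143119
W = 222368.7195 / 19.143119
W = 11616.12 N

11616.12


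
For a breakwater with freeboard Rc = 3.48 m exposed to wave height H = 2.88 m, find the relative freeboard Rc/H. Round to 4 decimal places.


Relative freeboard = Rc / H
= 3.48 / 2.88
= 1.2083

1.2083


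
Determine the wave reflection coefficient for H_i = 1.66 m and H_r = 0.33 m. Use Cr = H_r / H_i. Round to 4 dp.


Cr = H_r / H_i
Cr = 0.33 / 1.66
Cr = 0.1988

0.1988


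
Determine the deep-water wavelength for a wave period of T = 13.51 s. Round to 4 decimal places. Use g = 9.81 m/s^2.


L0 = g * T^2 / (2 * pi)
L0 = 9.81 * 13.51^2 / (2 * pi)
L0 = 9.81 * 182.5201 / 6.28319
L0 = 1790.5222 / 6.28319
L0 = 284.9705 m

284.9705


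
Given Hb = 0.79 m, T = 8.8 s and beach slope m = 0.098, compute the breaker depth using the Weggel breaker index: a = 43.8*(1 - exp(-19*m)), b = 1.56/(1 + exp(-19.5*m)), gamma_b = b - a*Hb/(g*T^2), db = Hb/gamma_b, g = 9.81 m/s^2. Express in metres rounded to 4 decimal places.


a = 43.8 * (1 - exp(-19 * m))
exp(-19 * 0.098) = exp(-1.8620) = 0.155362
a = 43.8 * (1 - 0.155362) = 36.995162
b = 1.56 / (1 + exp(-19.5 * m))
exp(-19.5 * 0.098) = exp(-1.9110) = 0.147932
b = 1.56 / (1 + 0.147932) = 1.358965
Hb / (g * T^2) = 0.79 / (9.81 * 8.8^2) = 0.79 / 759.6864 = 0.00103990
gamma_b = b - a * Hb/(g*T^2) = 1.358965 - 36.995162 * 0.00103990 = 1.320494
db = Hb / gamma_b = 0.79 / 1.320494
db = 0.5983 m

0.5983


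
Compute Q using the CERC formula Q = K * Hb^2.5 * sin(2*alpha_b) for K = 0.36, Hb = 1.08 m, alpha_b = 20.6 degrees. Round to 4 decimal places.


Q = K * Hb^2.5 * sin(2 * alpha_b)
Hb^2.5 = 1.08^2.5 = 1.212158
sin(2 * 20.6) = sin(41.2) = 0.658689
Q = 0.36 * 1.212158 * 0.658689
Q = 0.2874 m^3/s

0.2874


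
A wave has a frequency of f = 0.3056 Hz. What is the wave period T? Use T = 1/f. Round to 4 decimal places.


T = 1 / f
T = 1 / 0.3056
T = 3.2723 s

3.2723


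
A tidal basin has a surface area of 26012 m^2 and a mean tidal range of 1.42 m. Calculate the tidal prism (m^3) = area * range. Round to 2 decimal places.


Tidal prism = Area * Tidal range
P = 26012 * 1.42
P = 36937.04 m^3

36937.04


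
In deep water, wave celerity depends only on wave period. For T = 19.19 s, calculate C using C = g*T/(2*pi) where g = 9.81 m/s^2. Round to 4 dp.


We use the deep-water celerity formula:
C = g * T / (2 * pi)
C = 9.81 * 19.19 / (2 * 3.14159...)
C = 188.253900 / 6.283185
C = 29.9615 m/s

29.9615


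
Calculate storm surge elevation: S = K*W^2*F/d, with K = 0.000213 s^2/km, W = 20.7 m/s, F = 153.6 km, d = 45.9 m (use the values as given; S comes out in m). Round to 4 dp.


S = K * W^2 * F / d
W^2 = 20.7^2 = 428.49
S = 0.000213 * 428.49 * 153.6 / 45.9
Numerator = 0.000213 * 428.49 * 153.6 = 14.018822
S = 14.018822 / 45.9 = 0.3054 m

0.3054


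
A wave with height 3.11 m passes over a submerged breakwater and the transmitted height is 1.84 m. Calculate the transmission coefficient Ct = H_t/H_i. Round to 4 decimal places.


Ct = H_t / H_i
Ct = 1.84 / 3.11
Ct = 0.5916

0.5916


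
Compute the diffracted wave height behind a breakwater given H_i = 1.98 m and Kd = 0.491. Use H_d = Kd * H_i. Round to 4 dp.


H_d = Kd * H_i
H_d = 0.491 * 1.98
H_d = 0.9722 m

0.9722


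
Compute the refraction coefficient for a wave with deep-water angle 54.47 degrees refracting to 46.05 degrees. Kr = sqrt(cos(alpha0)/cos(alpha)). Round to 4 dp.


Kr = sqrt(cos(alpha0) / cos(alpha))
cos(54.47) = 0.581129
cos(46.05) = 0.694030
Kr = sqrt(0.581129 / 0.694030)
Kr = sqrt(0.837325)
Kr = 0.9151

0.9151


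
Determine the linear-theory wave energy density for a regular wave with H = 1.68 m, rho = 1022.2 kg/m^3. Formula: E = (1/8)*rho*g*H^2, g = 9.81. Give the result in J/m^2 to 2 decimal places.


E = (1/8) * rho * g * H^2
E = (1/8) * 1022.2 * 9.81 * 1.68^2
E = 0.125 * 1022.2 * 9.81 * 2.8224
E = 3537.80 J/m^2

3537.80


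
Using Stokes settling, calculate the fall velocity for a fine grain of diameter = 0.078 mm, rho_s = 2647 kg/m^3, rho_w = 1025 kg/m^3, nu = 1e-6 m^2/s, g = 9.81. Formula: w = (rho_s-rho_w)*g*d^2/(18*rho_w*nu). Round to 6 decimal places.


w = (rho_s - rho_w) * g * d^2 / (18 * rho_w * nu)
d = 0.078 mm = 0.000078 m
rho_s - rho_w = 2647 - 1025 = 1622
Numerator = 1622 * 9.81 * (0.000078)^2 = 0.000096807513
Denominator = 18 * 1025 * 1e-6 = 0.018450
w = 0.005247 m/s

0.005247


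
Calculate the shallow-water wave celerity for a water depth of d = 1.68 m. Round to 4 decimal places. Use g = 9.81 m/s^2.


Using the shallow-water approximation:
C = sqrt(g * d) = sqrt(9.81 * 1.68)
C = sqrt(16.4808)
C = 4.0597 m/s

4.0597


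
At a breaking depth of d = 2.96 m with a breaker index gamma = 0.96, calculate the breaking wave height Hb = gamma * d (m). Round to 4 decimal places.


Hb = gamma * d
Hb = 0.96 * 2.96
Hb = 2.8416 m

2.8416


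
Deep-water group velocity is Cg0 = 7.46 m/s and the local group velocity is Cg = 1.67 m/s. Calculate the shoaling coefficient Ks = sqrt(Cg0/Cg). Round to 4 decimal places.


Ks = sqrt(Cg0 / Cg)
Ks = sqrt(7.46 / 1.67)
Ks = sqrt(4.4671)
Ks = 2.1135

2.1135


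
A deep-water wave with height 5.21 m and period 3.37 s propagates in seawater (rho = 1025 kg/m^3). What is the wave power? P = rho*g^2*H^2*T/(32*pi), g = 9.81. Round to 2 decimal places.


P = rho * g^2 * H^2 * T / (32 * pi)
P = 1025 * 9.81^2 * 5.21^2 * 3.37 / (32 * pi)
P = 1025 * 96.2361 * 27.1441 * 3.37 / 100.53096
P = 89756.80 W/m

89756.80


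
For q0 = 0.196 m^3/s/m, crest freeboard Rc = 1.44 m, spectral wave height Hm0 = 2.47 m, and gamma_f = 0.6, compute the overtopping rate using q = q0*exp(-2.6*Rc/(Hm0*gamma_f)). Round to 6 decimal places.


q = q0 * exp(-2.6 * Rc / (Hm0 * gamma_f))
Exponent = -2.6 * 1.44 / (2.47 * 0.6)
= -2.6 * 1.44 / 1.4820
= -2.526316
exp(-2.526316) = 0.079953
q = 0.196 * 0.079953
q = 0.015671 m^3/s/m

0.015671


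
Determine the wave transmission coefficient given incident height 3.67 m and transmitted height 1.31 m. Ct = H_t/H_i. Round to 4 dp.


Ct = H_t / H_i
Ct = 1.31 / 3.67
Ct = 0.3569

0.3569


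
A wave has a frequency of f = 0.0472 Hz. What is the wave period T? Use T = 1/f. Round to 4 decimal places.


T = 1 / f
T = 1 / 0.0472
T = 21.1864 s

21.1864


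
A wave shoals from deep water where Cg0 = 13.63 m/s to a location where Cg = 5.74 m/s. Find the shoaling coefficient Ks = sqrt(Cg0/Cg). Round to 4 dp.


Ks = sqrt(Cg0 / Cg)
Ks = sqrt(13.63 / 5.74)
Ks = sqrt(2.3746)
Ks = 1.5410

1.5410


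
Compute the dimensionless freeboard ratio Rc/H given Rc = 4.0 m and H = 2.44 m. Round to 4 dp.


Relative freeboard = Rc / H
= 4.0 / 2.44
= 1.6393

1.6393


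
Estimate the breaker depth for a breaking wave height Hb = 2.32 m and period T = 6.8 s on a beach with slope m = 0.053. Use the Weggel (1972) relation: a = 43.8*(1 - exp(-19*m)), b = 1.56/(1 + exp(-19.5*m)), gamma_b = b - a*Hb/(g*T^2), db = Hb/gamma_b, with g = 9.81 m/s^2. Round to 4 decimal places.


a = 43.8 * (1 - exp(-19 * m))
exp(-19 * 0.053) = exp(-1.0070) = 0.365313
a = 43.8 * (1 - 0.365313) = 27.799278
b = 1.56 / (1 + exp(-19.5 * m))
exp(-19.5 * 0.053) = exp(-1.0335) = 0.355760
b = 1.56 / (1 + 0.355760) = 1.150646
Hb / (g * T^2) = 2.32 / (9.81 * 6.8^2) = 2.32 / 453.6144 = 0.00511448
gamma_b = b - a * Hb/(g*T^2) = 1.150646 - 27.799278 * 0.00511448 = 1.008468
db = Hb / gamma_b = 2.32 / 1.008468
db = 2.3005 m

2.3005


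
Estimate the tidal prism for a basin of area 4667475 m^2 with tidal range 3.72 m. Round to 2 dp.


Tidal prism = Area * Tidal range
P = 4667475 * 3.72
P = 17363007.00 m^3

17363007.00


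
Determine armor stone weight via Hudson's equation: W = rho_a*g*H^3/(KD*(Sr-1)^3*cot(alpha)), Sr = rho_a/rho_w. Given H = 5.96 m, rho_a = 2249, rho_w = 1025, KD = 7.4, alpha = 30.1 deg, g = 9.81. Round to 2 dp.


Sr = rho_a / rho_w = 2249 / 1025 = 2.194146
(Sr - 1) = 1.194146
(Sr - 1)^3 = 1.702835
cot(30.1) = 1 / tan(30.1) = 1 / 0.579680 = 1.725091
Numerator = 2249 * 9.81 * 5.96^3 = 4670864.2127
Denominator = 7.4 * 1.702835 * 1.725091 = 21.737834
W = 4670864.2127 / 21.737834
W = 214872.57 N

214872.57


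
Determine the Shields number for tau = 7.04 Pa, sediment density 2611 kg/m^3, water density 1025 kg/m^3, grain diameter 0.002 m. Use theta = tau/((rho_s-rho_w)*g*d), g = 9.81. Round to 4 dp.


theta = tau / ((rho_s - rho_w) * g * d)
rho_s - rho_w = 2611 - 1025 = 1586
Denominator = 1586 * 9.81 * 0.002 = 31.117320
theta = 7.04 / 31.117320
theta = 0.2262

0.2262


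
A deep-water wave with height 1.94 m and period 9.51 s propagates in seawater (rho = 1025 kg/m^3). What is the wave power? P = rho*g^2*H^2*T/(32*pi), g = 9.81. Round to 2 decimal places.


P = rho * g^2 * H^2 * T / (32 * pi)
P = 1025 * 9.81^2 * 1.94^2 * 9.51 / (32 * pi)
P = 1025 * 96.2361 * 3.7636 * 9.51 / 100.53096
P = 35119.31 W/m

35119.31


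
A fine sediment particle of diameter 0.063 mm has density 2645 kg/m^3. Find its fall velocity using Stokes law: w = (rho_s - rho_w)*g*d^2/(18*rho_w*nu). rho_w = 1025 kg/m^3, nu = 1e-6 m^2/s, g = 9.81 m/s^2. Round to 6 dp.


w = (rho_s - rho_w) * g * d^2 / (18 * rho_w * nu)
d = 0.063 mm = 0.000063 m
rho_s - rho_w = 2645 - 1025 = 1620
Numerator = 1620 * 9.81 * (0.000063)^2 = 0.000063076142
Denominator = 18 * 1025 * 1e-6 = 0.018450
w = 0.003419 m/s

0.003419


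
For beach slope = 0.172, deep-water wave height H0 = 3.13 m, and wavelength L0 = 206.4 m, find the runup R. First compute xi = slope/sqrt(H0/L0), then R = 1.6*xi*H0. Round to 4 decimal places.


xi = slope / sqrt(H0/L0)
H0/L0 = 3.13/206.4 = 0.015165
sqrt(0.015165) = 0.123145
xi = 0.172 / 0.123145 = 1.396726
R = 1.6 * xi * H0 = 1.6 * 1.396726 * 3.13
R = 6.9948 m

6.9948


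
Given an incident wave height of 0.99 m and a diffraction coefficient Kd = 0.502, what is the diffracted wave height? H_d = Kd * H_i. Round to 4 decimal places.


H_d = Kd * H_i
H_d = 0.502 * 0.99
H_d = 0.4970 m

0.4970


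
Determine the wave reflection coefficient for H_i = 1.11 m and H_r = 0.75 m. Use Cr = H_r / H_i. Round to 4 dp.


Cr = H_r / H_i
Cr = 0.75 / 1.11
Cr = 0.6757

0.6757


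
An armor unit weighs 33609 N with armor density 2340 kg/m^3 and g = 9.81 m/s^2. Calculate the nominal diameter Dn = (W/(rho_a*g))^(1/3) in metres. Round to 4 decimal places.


V = W / (rho_a * g)
V = 33609 / (2340 * 9.81)
V = 33609 / 22955.40
V = 1.464100 m^3
Dn = V^(1/3) = 1.464100^(1/3)
Dn = 1.1355 m

1.1355


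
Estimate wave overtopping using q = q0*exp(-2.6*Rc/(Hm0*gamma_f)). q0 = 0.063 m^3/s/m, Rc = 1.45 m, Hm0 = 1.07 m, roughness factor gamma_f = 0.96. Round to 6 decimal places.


q = q0 * exp(-2.6 * Rc / (Hm0 * gamma_f))
Exponent = -2.6 * 1.45 / (1.07 * 0.96)
= -2.6 * 1.45 / 1.0272
= -3.670171
exp(-3.670171) = 0.025472
q = 0.063 * 0.025472
q = 0.001605 m^3/s/m

0.001605


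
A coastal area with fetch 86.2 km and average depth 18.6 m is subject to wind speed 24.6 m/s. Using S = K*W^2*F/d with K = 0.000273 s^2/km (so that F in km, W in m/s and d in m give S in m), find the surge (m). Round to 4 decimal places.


S = K * W^2 * F / d
W^2 = 24.6^2 = 605.16
S = 0.000273 * 605.16 * 86.2 / 18.6
Numerator = 0.000273 * 605.16 * 86.2 = 14.240988
S = 14.240988 / 18.6 = 0.7656 m

0.7656


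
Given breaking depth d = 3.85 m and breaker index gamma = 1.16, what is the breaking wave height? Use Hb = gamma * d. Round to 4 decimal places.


Hb = gamma * d
Hb = 1.16 * 3.85
Hb = 4.4660 m

4.4660


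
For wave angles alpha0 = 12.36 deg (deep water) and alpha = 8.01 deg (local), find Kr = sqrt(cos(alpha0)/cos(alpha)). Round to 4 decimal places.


Kr = sqrt(cos(alpha0) / cos(alpha))
cos(12.36) = 0.976822
cos(8.01) = 0.990244
Kr = sqrt(0.976822 / 0.990244)
Kr = sqrt(0.986446)
Kr = 0.9932

0.9932


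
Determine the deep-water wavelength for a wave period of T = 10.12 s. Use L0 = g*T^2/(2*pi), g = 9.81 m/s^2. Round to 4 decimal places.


L0 = g * T^2 / (2 * pi)
L0 = 9.81 * 10.12^2 / (2 * pi)
L0 = 9.81 * 102.4144 / 6.28319
L0 = 1004.6853 / 6.28319
L0 = 159.9006 m

159.9006


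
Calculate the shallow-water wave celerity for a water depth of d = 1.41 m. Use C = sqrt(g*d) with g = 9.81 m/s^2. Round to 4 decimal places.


Using the shallow-water approximation:
C = sqrt(g * d) = sqrt(9.81 * 1.41)
C = sqrt(13.8321)
C = 3.7192 m/s

3.7192


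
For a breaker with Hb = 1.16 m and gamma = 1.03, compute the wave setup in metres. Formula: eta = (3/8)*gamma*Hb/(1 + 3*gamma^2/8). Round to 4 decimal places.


eta = (3/8) * gamma * Hb / (1 + 3*gamma^2/8)
Numerator = (3/8) * 1.03 * 1.16 = 0.448050
Denominator = 1 + 3*1.03^2/8 = 1 + 0.397838 = 1.397838
eta = 0.448050 / 1.397838
eta = 0.3205 m

0.3205


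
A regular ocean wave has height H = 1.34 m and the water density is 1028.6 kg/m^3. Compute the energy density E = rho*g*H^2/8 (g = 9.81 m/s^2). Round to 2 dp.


E = (1/8) * rho * g * H^2
E = (1/8) * 1028.6 * 9.81 * 1.34^2
E = 0.125 * 1028.6 * 9.81 * 1.7956
E = 2264.83 J/m^2

2264.83


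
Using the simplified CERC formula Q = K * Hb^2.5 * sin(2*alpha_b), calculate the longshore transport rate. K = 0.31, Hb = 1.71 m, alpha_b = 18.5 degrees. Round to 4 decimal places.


Q = K * Hb^2.5 * sin(2 * alpha_b)
Hb^2.5 = 1.71^2.5 = 3.823757
sin(2 * 18.5) = sin(37.0) = 0.601815
Q = 0.31 * 3.823757 * 0.601815
Q = 0.7134 m^3/s

0.7134


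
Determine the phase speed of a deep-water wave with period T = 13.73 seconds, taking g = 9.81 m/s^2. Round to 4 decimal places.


We use the deep-water celerity formula:
C = g * T / (2 * pi)
C = 9.81 * 13.73 / (2 * 3.14159...)
C = 134.691300 / 6.283185
C = 21.4368 m/s

21.4368


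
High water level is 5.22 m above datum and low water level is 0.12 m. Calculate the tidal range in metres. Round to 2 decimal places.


Tidal range = High water - Low water
Tidal range = 5.22 - (0.12)
Tidal range = 5.10 m

5.10


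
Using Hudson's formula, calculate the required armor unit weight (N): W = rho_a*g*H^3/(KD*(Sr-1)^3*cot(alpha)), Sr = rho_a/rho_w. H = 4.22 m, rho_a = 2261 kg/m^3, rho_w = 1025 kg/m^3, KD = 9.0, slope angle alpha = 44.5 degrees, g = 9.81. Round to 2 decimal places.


Sr = rho_a / rho_w = 2261 / 1025 = 2.205854
(Sr - 1) = 1.205854
(Sr - 1)^3 = 1.753411
cot(44.5) = 1 / tan(44.5) = 1 / 0.982697 = 1.017607
Numerator = 2261 * 9.81 * 4.22^3 = 1666889.9287
Denominator = 9.0 * 1.753411 * 1.017607 = 16.058559
W = 1666889.9287 / 16.058559
W = 103800.71 N

103800.71


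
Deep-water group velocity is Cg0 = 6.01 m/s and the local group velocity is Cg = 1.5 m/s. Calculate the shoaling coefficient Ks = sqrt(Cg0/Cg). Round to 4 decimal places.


Ks = sqrt(Cg0 / Cg)
Ks = sqrt(6.01 / 1.5)
Ks = sqrt(4.0067)
Ks = 2.0017

2.0017


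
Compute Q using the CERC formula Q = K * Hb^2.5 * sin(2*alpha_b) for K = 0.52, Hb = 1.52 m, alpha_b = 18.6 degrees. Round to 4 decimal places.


Q = K * Hb^2.5 * sin(2 * alpha_b)
Hb^2.5 = 1.52^2.5 = 2.848452
sin(2 * 18.6) = sin(37.2) = 0.604599
Q = 0.52 * 2.848452 * 0.604599
Q = 0.8955 m^3/s

0.8955


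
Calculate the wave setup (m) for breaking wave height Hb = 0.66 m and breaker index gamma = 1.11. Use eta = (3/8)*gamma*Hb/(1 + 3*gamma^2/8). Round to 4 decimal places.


eta = (3/8) * gamma * Hb / (1 + 3*gamma^2/8)
Numerator = (3/8) * 1.11 * 0.66 = 0.274725
Denominator = 1 + 3*1.11^2/8 = 1 + 0.462038 = 1.462038
eta = 0.274725 / 1.462038
eta = 0.1879 m

0.1879


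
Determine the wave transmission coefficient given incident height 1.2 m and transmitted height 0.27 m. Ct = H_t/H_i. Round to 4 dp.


Ct = H_t / H_i
Ct = 0.27 / 1.2
Ct = 0.2250

0.2250


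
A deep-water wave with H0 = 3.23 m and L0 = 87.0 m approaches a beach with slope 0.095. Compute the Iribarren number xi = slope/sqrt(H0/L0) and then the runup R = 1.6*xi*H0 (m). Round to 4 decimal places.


xi = slope / sqrt(H0/L0)
H0/L0 = 3.23/87.0 = 0.037126
sqrt(0.037126) = 0.192682
xi = 0.095 / 0.192682 = 0.493040
R = 1.6 * xi * H0 = 1.6 * 0.493040 * 3.23
R = 2.5480 m

2.5480


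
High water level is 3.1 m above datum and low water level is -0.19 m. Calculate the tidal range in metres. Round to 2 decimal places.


Tidal range = High water - Low water
Tidal range = 3.1 - (-0.19)
Tidal range = 3.29 m

3.29


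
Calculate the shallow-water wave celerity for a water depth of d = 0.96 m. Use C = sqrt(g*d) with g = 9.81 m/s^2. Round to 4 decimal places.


Using the shallow-water approximation:
C = sqrt(g * d) = sqrt(9.81 * 0.96)
C = sqrt(9.4176)
C = 3.0688 m/s

3.0688


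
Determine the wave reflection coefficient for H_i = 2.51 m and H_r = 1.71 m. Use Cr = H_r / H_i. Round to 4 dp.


Cr = H_r / H_i
Cr = 1.71 / 2.51
Cr = 0.6813

0.6813


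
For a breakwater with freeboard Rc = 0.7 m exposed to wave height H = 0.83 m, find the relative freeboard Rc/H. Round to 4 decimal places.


Relative freeboard = Rc / H
= 0.7 / 0.83
= 0.8434

0.8434


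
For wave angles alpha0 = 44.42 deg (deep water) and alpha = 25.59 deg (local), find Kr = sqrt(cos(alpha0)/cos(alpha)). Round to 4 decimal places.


Kr = sqrt(cos(alpha0) / cos(alpha))
cos(44.42) = 0.714228
cos(25.59) = 0.901908
Kr = sqrt(0.714228 / 0.901908)
Kr = sqrt(0.791908)
Kr = 0.8899

0.8899


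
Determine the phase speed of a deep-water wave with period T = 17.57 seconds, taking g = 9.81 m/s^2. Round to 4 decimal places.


We use the deep-water celerity formula:
C = g * T / (2 * pi)
C = 9.81 * 17.57 / (2 * 3.14159...)
C = 172.361700 / 6.283185
C = 27.4322 m/s

27.4322


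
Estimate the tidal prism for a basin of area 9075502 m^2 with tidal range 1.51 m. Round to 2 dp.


Tidal prism = Area * Tidal range
P = 9075502 * 1.51
P = 13704008.02 m^3

13704008.02


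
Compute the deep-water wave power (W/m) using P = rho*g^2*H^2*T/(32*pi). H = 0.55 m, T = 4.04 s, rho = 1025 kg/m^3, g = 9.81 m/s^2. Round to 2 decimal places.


P = rho * g^2 * H^2 * T / (32 * pi)
P = 1025 * 9.81^2 * 0.55^2 * 4.04 / (32 * pi)
P = 1025 * 96.2361 * 0.3025 * 4.04 / 100.53096
P = 1199.14 W/m

1199.14


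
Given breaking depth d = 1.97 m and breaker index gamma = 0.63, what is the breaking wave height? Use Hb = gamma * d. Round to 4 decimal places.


Hb = gamma * d
Hb = 0.63 * 1.97
Hb = 1.2411 m

1.2411


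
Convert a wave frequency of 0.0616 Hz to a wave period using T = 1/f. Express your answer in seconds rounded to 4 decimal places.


T = 1 / f
T = 1 / 0.0616
T = 16.2338 s

16.2338


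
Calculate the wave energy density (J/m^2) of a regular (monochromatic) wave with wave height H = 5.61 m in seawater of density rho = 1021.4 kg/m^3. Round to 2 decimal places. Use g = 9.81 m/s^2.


E = (1/8) * rho * g * H^2
E = (1/8) * 1021.4 * 9.81 * 5.61^2
E = 0.125 * 1021.4 * 9.81 * 31.4721
E = 39418.55 J/m^2

39418.55


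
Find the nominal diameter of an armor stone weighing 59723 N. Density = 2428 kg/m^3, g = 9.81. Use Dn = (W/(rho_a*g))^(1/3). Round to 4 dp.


V = W / (rho_a * g)
V = 59723 / (2428 * 9.81)
V = 59723 / 23818.68
V = 2.507402 m^3
Dn = V^(1/3) = 2.507402^(1/3)
Dn = 1.3585 m

1.3585


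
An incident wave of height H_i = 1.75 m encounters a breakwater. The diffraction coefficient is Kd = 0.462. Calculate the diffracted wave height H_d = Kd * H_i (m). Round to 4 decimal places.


H_d = Kd * H_i
H_d = 0.462 * 1.75
H_d = 0.8085 m

0.8085


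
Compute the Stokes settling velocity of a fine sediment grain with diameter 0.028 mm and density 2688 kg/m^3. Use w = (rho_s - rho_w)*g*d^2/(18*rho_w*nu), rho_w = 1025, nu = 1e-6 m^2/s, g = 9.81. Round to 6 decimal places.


w = (rho_s - rho_w) * g * d^2 / (18 * rho_w * nu)
d = 0.028 mm = 0.000028 m
rho_s - rho_w = 2688 - 1025 = 1663
Numerator = 1663 * 9.81 * (0.000028)^2 = 0.000012790200
Denominator = 18 * 1025 * 1e-6 = 0.018450
w = 0.000693 m/s

0.000693


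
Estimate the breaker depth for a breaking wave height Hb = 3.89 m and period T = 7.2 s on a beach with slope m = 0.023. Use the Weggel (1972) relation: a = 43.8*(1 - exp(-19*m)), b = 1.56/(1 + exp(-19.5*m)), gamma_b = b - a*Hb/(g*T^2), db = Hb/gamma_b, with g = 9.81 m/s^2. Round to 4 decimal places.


a = 43.8 * (1 - exp(-19 * m))
exp(-19 * 0.023) = exp(-0.4370) = 0.645971
a = 43.8 * (1 - 0.645971) = 15.506451
b = 1.56 / (1 + exp(-19.5 * m))
exp(-19.5 * 0.023) = exp(-0.4485) = 0.638585
b = 1.56 / (1 + 0.638585) = 0.952041
Hb / (g * T^2) = 3.89 / (9.81 * 7.2^2) = 3.89 / 508.5504 = 0.00764919
gamma_b = b - a * Hb/(g*T^2) = 0.952041 - 15.506451 * 0.00764919 = 0.833429
db = Hb / gamma_b = 3.89 / 0.833429
db = 4.6675 m

4.6675


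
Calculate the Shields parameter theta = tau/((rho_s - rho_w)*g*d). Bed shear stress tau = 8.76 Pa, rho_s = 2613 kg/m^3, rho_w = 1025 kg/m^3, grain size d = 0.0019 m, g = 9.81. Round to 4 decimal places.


theta = tau / ((rho_s - rho_w) * g * d)
rho_s - rho_w = 2613 - 1025 = 1588
Denominator = 1588 * 9.81 * 0.0019 = 29.598732
theta = 8.76 / 29.598732
theta = 0.2960

0.2960


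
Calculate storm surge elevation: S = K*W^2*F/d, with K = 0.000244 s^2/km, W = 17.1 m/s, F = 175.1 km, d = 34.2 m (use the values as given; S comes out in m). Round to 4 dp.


S = K * W^2 * F / d
W^2 = 17.1^2 = 292.41
S = 0.000244 * 292.41 * 175.1 / 34.2
Numerator = 0.000244 * 292.41 * 175.1 = 12.493042
S = 12.493042 / 34.2 = 0.3653 m

0.3653


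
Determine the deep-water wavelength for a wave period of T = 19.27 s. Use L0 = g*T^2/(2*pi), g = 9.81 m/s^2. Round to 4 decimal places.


L0 = g * T^2 / (2 * pi)
L0 = 9.81 * 19.27^2 / (2 * pi)
L0 = 9.81 * 371.3329 / 6.28319
L0 = 3642.7757 / 6.28319
L0 = 579.7658 m

579.7658


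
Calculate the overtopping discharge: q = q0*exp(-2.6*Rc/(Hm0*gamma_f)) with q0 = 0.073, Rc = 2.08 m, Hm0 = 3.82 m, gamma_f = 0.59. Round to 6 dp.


q = q0 * exp(-2.6 * Rc / (Hm0 * gamma_f))
Exponent = -2.6 * 2.08 / (3.82 * 0.59)
= -2.6 * 2.08 / 2.2538
= -2.399503
exp(-2.399503) = 0.090763
q = 0.073 * 0.090763
q = 0.006626 m^3/s/m

0.006626


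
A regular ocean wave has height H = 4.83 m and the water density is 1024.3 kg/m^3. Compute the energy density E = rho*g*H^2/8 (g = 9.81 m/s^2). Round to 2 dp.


E = (1/8) * rho * g * H^2
E = (1/8) * 1024.3 * 9.81 * 4.83^2
E = 0.125 * 1024.3 * 9.81 * 23.3289
E = 29302.22 J/m^2

29302.22


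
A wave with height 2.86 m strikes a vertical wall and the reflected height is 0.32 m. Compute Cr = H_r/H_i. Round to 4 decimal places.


Cr = H_r / H_i
Cr = 0.32 / 2.86
Cr = 0.1119

0.1119


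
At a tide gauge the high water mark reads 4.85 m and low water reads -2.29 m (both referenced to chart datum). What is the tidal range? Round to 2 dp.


Tidal range = High water - Low water
Tidal range = 4.85 - (-2.29)
Tidal range = 7.14 m

7.14


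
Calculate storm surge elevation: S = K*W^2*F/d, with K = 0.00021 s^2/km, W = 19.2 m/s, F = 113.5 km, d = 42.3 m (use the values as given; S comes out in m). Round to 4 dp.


S = K * W^2 * F / d
W^2 = 19.2^2 = 368.64
S = 0.00021 * 368.64 * 113.5 / 42.3
Numerator = 0.00021 * 368.64 * 113.5 = 8.786534
S = 8.786534 / 42.3 = 0.2077 m

0.2077


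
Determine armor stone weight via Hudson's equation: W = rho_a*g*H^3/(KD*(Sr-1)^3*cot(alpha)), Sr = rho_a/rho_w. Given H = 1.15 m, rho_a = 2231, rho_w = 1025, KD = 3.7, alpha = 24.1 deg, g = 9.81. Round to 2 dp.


Sr = rho_a / rho_w = 2231 / 1025 = 2.176585
(Sr - 1) = 1.176585
(Sr - 1)^3 = 1.628810
cot(24.1) = 1 / tan(24.1) = 1 / 0.447322 = 2.235528
Numerator = 2231 * 9.81 * 1.15^3 = 33286.0375
Denominator = 3.7 * 1.628810 * 2.235528 = 13.472623
W = 33286.0375 / 13.472623
W = 2470.64 N

2470.64


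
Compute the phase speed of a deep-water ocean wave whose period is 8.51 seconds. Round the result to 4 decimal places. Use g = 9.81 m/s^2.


We use the deep-water celerity formula:
C = g * T / (2 * pi)
C = 9.81 * 8.51 / (2 * 3.14159...)
C = 83.483100 / 6.283185
C = 13.2867 m/s

13.2867


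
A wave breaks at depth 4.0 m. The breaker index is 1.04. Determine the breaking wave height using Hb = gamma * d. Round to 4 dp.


Hb = gamma * d
Hb = 1.04 * 4.0
Hb = 4.1600 m

4.1600


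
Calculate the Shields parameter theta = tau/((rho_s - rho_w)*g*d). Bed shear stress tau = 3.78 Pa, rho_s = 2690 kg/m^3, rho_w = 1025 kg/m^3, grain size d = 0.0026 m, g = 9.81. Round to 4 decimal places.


theta = tau / ((rho_s - rho_w) * g * d)
rho_s - rho_w = 2690 - 1025 = 1665
Denominator = 1665 * 9.81 * 0.0026 = 42.467490
theta = 3.78 / 42.467490
theta = 0.0890

0.0890


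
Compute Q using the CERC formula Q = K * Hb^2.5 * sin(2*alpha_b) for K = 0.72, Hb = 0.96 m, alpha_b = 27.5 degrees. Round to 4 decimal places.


Q = K * Hb^2.5 * sin(2 * alpha_b)
Hb^2.5 = 0.96^2.5 = 0.902980
sin(2 * 27.5) = sin(55.0) = 0.819152
Q = 0.72 * 0.902980 * 0.819152
Q = 0.5326 m^3/s

0.5326


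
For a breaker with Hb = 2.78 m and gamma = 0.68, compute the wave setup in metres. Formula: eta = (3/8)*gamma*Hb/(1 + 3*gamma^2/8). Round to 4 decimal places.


eta = (3/8) * gamma * Hb / (1 + 3*gamma^2/8)
Numerator = (3/8) * 0.68 * 2.78 = 0.708900
Denominator = 1 + 3*0.68^2/8 = 1 + 0.173400 = 1.173400
eta = 0.708900 / 1.173400
eta = 0.6041 m

0.6041


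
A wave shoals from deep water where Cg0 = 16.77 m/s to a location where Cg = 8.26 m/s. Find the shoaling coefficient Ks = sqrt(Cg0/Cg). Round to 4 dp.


Ks = sqrt(Cg0 / Cg)
Ks = sqrt(16.77 / 8.26)
Ks = sqrt(2.0303)
Ks = 1.4249

1.4249


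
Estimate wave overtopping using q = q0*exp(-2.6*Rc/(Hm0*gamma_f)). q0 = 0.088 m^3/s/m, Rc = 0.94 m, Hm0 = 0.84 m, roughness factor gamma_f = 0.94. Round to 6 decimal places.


q = q0 * exp(-2.6 * Rc / (Hm0 * gamma_f))
Exponent = -2.6 * 0.94 / (0.84 * 0.94)
= -2.6 * 0.94 / 0.7896
= -3.095238
exp(-3.095238) = 0.045264
q = 0.088 * 0.045264
q = 0.003983 m^3/s/m

0.003983


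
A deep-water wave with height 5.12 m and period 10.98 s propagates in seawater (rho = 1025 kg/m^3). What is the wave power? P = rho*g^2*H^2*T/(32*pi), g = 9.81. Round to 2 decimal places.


P = rho * g^2 * H^2 * T / (32 * pi)
P = 1025 * 9.81^2 * 5.12^2 * 10.98 / (32 * pi)
P = 1025 * 96.2361 * 26.2144 * 10.98 / 100.53096
P = 282425.75 W/m

282425.75


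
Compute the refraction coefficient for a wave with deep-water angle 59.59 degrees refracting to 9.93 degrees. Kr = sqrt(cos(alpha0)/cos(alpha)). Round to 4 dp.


Kr = sqrt(cos(alpha0) / cos(alpha))
cos(59.59) = 0.506184
cos(9.93) = 0.985019
Kr = sqrt(0.506184 / 0.985019)
Kr = sqrt(0.513883)
Kr = 0.7169

0.7169


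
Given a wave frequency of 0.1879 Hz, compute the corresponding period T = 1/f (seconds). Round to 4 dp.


T = 1 / f
T = 1 / 0.1879
T = 5.3220 s

5.3220


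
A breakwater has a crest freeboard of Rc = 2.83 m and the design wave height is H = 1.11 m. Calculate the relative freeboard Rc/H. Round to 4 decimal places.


Relative freeboard = Rc / H
= 2.83 / 1.11
= 2.5495

2.5495


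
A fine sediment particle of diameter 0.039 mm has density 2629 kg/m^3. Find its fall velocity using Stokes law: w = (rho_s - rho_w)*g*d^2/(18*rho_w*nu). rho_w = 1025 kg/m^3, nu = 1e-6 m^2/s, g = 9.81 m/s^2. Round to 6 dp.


w = (rho_s - rho_w) * g * d^2 / (18 * rho_w * nu)
d = 0.039 mm = 0.000039 m
rho_s - rho_w = 2629 - 1025 = 1604
Numerator = 1604 * 9.81 * (0.000039)^2 = 0.000023933300
Denominator = 18 * 1025 * 1e-6 = 0.018450
w = 0.001297 m/s

0.001297


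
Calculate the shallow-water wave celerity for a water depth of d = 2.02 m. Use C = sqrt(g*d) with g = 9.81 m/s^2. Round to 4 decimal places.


Using the shallow-water approximation:
C = sqrt(g * d) = sqrt(9.81 * 2.02)
C = sqrt(19.8162)
C = 4.4515 m/s

4.4515


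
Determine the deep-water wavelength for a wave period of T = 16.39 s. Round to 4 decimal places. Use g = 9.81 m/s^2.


L0 = g * T^2 / (2 * pi)
L0 = 9.81 * 16.39^2 / (2 * pi)
L0 = 9.81 * 268.6321 / 6.28319
L0 = 2635.2809 / 6.28319
L0 = 419.4180 m

419.4180


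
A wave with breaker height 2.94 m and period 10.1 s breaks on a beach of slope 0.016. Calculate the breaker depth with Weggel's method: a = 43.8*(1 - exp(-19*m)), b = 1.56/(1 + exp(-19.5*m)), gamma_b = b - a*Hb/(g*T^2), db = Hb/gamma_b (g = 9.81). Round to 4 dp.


a = 43.8 * (1 - exp(-19 * m))
exp(-19 * 0.016) = exp(-0.3040) = 0.737861
a = 43.8 * (1 - 0.737861) = 11.481694
b = 1.56 / (1 + exp(-19.5 * m))
exp(-19.5 * 0.016) = exp(-0.3120) = 0.731982
b = 1.56 / (1 + 0.731982) = 0.900702
Hb / (g * T^2) = 2.94 / (9.81 * 10.1^2) = 2.94 / 1000.7181 = 0.00293789
gamma_b = b - a * Hb/(g*T^2) = 0.900702 - 11.481694 * 0.00293789 = 0.866970
db = Hb / gamma_b = 2.94 / 0.866970
db = 3.3911 m

3.3911


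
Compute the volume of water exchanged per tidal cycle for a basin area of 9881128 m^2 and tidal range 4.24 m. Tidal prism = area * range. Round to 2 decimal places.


Tidal prism = Area * Tidal range
P = 9881128 * 4.24
P = 41895982.72 m^3

41895982.72


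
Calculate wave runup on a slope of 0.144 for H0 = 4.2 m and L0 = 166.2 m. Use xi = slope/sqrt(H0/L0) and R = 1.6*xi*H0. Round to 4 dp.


xi = slope / sqrt(H0/L0)
H0/L0 = 4.2/166.2 = 0.025271
sqrt(0.025271) = 0.158968
xi = 0.144 / 0.158968 = 0.905844
R = 1.6 * xi * H0 = 1.6 * 0.905844 * 4.2
R = 6.0873 m

6.0873


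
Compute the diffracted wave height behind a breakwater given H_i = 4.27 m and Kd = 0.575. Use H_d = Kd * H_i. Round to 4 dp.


H_d = Kd * H_i
H_d = 0.575 * 4.27
H_d = 2.4553 m

2.4553


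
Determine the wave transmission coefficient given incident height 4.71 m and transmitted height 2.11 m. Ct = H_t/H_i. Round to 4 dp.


Ct = H_t / H_i
Ct = 2.11 / 4.71
Ct = 0.4480

0.4480


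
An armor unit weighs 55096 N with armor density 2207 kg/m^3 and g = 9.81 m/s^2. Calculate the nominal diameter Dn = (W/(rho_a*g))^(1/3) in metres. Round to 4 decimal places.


V = W / (rho_a * g)
V = 55096 / (2207 * 9.81)
V = 55096 / 21650.67
V = 2.544771 m^3
Dn = V^(1/3) = 2.544771^(1/3)
Dn = 1.3653 m

1.3653


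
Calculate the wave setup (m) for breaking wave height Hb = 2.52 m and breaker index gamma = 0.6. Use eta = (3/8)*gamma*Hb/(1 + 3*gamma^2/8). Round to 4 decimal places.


eta = (3/8) * gamma * Hb / (1 + 3*gamma^2/8)
Numerator = (3/8) * 0.6 * 2.52 = 0.567000
Denominator = 1 + 3*0.6^2/8 = 1 + 0.135000 = 1.135000
eta = 0.567000 / 1.135000
eta = 0.4996 m

0.4996


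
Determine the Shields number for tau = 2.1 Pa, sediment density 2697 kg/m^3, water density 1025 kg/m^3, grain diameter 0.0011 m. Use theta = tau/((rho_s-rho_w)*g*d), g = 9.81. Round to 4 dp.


theta = tau / ((rho_s - rho_w) * g * d)
rho_s - rho_w = 2697 - 1025 = 1672
Denominator = 1672 * 9.81 * 0.0011 = 18.042552
theta = 2.1 / 18.042552
theta = 0.1164

0.1164


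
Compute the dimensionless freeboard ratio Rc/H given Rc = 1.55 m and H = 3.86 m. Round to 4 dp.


Relative freeboard = Rc / H
= 1.55 / 3.86
= 0.4016

0.4016


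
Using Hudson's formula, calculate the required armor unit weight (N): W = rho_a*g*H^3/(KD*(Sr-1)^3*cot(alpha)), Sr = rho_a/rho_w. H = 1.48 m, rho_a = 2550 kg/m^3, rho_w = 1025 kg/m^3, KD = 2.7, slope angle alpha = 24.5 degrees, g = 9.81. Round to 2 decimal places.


Sr = rho_a / rho_w = 2550 / 1025 = 2.487805
(Sr - 1) = 1.487805
(Sr - 1)^3 = 3.293350
cot(24.5) = 1 / tan(24.5) = 1 / 0.455726 = 2.194300
Numerator = 2550 * 9.81 * 1.48^3 = 81095.0478
Denominator = 2.7 * 3.293350 * 2.194300 = 19.511814
W = 81095.0478 / 19.511814
W = 4156.20 N

4156.20


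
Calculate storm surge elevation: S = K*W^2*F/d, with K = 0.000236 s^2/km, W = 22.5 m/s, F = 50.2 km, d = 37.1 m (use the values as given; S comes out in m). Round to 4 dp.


S = K * W^2 * F / d
W^2 = 22.5^2 = 506.25
S = 0.000236 * 506.25 * 50.2 / 37.1
Numerator = 0.000236 * 506.25 * 50.2 = 5.997645
S = 5.997645 / 37.1 = 0.1617 m

0.1617


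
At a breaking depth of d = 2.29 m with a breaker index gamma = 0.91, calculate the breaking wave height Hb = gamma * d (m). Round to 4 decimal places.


Hb = gamma * d
Hb = 0.91 * 2.29
Hb = 2.0839 m

2.0839


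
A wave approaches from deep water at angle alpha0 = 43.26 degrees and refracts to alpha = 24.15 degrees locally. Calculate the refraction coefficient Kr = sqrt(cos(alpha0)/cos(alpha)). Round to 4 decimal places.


Kr = sqrt(cos(alpha0) / cos(alpha))
cos(43.26) = 0.728251
cos(24.15) = 0.912477
Kr = sqrt(0.728251 / 0.912477)
Kr = sqrt(0.798103)
Kr = 0.8934

0.8934


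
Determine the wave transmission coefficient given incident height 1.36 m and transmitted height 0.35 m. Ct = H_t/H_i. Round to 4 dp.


Ct = H_t / H_i
Ct = 0.35 / 1.36
Ct = 0.2574

0.2574


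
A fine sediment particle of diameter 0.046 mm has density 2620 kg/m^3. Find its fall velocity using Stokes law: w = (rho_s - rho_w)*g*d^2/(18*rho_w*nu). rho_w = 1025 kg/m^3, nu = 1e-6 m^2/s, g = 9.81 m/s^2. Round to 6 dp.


w = (rho_s - rho_w) * g * d^2 / (18 * rho_w * nu)
d = 0.046 mm = 0.000046 m
rho_s - rho_w = 2620 - 1025 = 1595
Numerator = 1595 * 9.81 * (0.000046)^2 = 0.000033108946
Denominator = 18 * 1025 * 1e-6 = 0.018450
w = 0.001795 m/s

0.001795


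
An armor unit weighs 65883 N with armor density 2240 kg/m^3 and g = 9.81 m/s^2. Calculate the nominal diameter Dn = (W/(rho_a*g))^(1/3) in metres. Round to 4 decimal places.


V = W / (rho_a * g)
V = 65883 / (2240 * 9.81)
V = 65883 / 21974.40
V = 2.998171 m^3
Dn = V^(1/3) = 2.998171^(1/3)
Dn = 1.4420 m

1.4420


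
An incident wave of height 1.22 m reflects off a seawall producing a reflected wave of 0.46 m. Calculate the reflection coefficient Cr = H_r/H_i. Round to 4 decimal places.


Cr = H_r / H_i
Cr = 0.46 / 1.22
Cr = 0.3770

0.3770


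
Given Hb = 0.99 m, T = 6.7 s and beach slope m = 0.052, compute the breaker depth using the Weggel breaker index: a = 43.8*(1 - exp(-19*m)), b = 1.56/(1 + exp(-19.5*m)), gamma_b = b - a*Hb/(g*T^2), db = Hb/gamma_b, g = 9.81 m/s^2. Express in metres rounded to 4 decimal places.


a = 43.8 * (1 - exp(-19 * m))
exp(-19 * 0.052) = exp(-0.9880) = 0.372321
a = 43.8 * (1 - 0.372321) = 27.492358
b = 1.56 / (1 + exp(-19.5 * m))
exp(-19.5 * 0.052) = exp(-1.0140) = 0.362765
b = 1.56 / (1 + 0.362765) = 1.144731
Hb / (g * T^2) = 0.99 / (9.81 * 6.7^2) = 0.99 / 440.3709 = 0.00224810
gamma_b = b - a * Hb/(g*T^2) = 1.144731 - 27.492358 * 0.00224810 = 1.082926
db = Hb / gamma_b = 0.99 / 1.082926
db = 0.9142 m

0.9142


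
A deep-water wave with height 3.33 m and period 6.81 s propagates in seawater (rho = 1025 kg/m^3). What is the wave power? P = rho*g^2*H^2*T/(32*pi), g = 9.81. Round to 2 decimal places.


P = rho * g^2 * H^2 * T / (32 * pi)
P = 1025 * 9.81^2 * 3.33^2 * 6.81 / (32 * pi)
P = 1025 * 96.2361 * 11.0889 * 6.81 / 100.53096
P = 74096.49 W/m

74096.49


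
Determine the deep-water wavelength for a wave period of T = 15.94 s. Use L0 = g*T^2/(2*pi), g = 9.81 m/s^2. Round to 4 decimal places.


L0 = g * T^2 / (2 * pi)
L0 = 9.81 * 15.94^2 / (2 * pi)
L0 = 9.81 * 254.0836 / 6.28319
L0 = 2492.5601 / 6.28319
L0 = 396.7033 m

396.7033


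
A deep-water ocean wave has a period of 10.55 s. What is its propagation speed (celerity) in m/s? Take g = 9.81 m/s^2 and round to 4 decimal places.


We use the deep-water celerity formula:
C = g * T / (2 * pi)
C = 9.81 * 10.55 / (2 * 3.14159...)
C = 103.495500 / 6.283185
C = 16.4718 m/s

16.4718


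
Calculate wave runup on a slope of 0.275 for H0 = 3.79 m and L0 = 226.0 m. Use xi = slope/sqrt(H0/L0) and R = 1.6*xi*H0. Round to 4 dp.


xi = slope / sqrt(H0/L0)
H0/L0 = 3.79/226.0 = 0.016770
sqrt(0.016770) = 0.129499
xi = 0.275 / 0.129499 = 2.123574
R = 1.6 * xi * H0 = 1.6 * 2.123574 * 3.79
R = 12.8774 m

12.8774


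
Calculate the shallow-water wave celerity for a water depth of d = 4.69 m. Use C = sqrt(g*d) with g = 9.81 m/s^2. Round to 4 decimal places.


Using the shallow-water approximation:
C = sqrt(g * d) = sqrt(9.81 * 4.69)
C = sqrt(46.0089)
C = 6.7830 m/s

6.7830


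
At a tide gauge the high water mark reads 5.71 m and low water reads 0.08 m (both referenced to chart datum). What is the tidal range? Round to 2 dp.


Tidal range = High water - Low water
Tidal range = 5.71 - (0.08)
Tidal range = 5.63 m

5.63


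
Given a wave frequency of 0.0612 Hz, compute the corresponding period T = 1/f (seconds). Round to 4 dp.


T = 1 / f
T = 1 / 0.0612
T = 16.3399 s

16.3399


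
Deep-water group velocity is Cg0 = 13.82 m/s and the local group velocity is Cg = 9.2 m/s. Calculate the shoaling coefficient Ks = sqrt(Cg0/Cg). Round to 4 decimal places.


Ks = sqrt(Cg0 / Cg)
Ks = sqrt(13.82 / 9.2)
Ks = sqrt(1.5022)
Ks = 1.2256

1.2256


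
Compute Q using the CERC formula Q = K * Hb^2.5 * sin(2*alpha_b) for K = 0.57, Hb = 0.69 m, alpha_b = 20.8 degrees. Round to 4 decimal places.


Q = K * Hb^2.5 * sin(2 * alpha_b)
Hb^2.5 = 0.69^2.5 = 0.395478
sin(2 * 20.8) = sin(41.6) = 0.663926
Q = 0.57 * 0.395478 * 0.663926
Q = 0.1497 m^3/s

0.1497


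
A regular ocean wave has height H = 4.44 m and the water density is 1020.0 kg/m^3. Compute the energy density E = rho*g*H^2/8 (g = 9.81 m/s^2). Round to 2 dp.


E = (1/8) * rho * g * H^2
E = (1/8) * 1020.0 * 9.81 * 4.44^2
E = 0.125 * 1020.0 * 9.81 * 19.7136
E = 24657.28 J/m^2

24657.28


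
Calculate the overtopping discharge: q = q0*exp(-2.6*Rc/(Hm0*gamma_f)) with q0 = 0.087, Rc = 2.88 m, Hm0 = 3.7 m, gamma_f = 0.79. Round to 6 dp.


q = q0 * exp(-2.6 * Rc / (Hm0 * gamma_f))
Exponent = -2.6 * 2.88 / (3.7 * 0.79)
= -2.6 * 2.88 / 2.9230
= -2.561752
exp(-2.561752) = 0.077169
q = 0.087 * 0.077169
q = 0.006714 m^3/s/m

0.006714


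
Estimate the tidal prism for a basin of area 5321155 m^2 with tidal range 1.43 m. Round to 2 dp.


Tidal prism = Area * Tidal range
P = 5321155 * 1.43
P = 7609251.65 m^3

7609251.65


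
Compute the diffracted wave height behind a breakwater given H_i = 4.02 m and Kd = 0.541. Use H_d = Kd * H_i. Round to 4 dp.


H_d = Kd * H_i
H_d = 0.541 * 4.02
H_d = 2.1748 m

2.1748
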